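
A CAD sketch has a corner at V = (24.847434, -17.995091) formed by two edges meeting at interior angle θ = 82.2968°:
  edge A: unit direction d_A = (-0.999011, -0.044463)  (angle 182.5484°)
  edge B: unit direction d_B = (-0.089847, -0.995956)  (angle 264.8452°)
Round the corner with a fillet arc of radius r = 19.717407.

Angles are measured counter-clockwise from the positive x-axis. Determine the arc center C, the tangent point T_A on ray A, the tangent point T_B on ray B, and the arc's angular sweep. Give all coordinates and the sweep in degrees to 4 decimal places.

center=(3.1825,-38.6963) T_A=(2.3058,-18.9984) T_B=(22.8201,-40.4678) sweep=97.7032

bisector direction at 223.6968° = (-0.723006,-0.690842)
center distance |VC| = r/sin(θ/2) = 19.717407/sin(41.1484°) = 29.965137
C = V + |VC|·bis = (3.1825,-38.6963)
T_A = V + ((C−V)·d_A)·d_A = V + 22.5640·d_A = (2.3058,-18.9984)
T_B = V + ((C−V)·d_B)·d_B = V + 22.5640·d_B = (22.8201,-40.4678)
sweep = 180° − θ = 97.7032°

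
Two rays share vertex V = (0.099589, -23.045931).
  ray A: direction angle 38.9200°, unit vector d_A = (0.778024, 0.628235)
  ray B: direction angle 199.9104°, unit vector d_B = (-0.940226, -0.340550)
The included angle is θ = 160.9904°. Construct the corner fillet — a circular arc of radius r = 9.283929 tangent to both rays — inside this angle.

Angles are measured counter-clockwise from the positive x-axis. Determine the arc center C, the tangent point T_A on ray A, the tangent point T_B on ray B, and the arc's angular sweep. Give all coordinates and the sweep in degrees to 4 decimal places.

bisector direction at 119.4152° = (-0.491135,0.871084)
center distance |VC| = r/sin(θ/2) = 9.283929/sin(80.4952°) = 9.413155
C = V + |VC|·bis = (-4.5235,-14.8463)
T_A = V + ((C−V)·d_A)·d_A = V + 1.5544·d_A = (1.3089,-22.0694)
T_B = V + ((C−V)·d_B)·d_B = V + 1.5544·d_B = (-1.3619,-23.5753)
sweep = 180° − θ = 19.0096°

center=(-4.5235,-14.8463) T_A=(1.3089,-22.0694) T_B=(-1.3619,-23.5753) sweep=19.0096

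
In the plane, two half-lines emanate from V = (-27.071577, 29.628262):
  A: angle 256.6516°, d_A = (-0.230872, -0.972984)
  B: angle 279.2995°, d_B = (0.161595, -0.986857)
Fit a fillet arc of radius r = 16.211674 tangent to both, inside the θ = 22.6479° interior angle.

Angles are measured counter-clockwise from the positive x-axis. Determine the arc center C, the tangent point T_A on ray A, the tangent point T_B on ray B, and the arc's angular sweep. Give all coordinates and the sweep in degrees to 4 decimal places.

bisector direction at 267.9755° = (-0.035326,-0.999376)
center distance |VC| = r/sin(θ/2) = 16.211674/sin(11.3239°) = 82.562649
C = V + |VC|·bis = (-29.9882,-52.8829)
T_A = V + ((C−V)·d_A)·d_A = V + 80.9554·d_A = (-45.7619,-49.1400)
T_B = V + ((C−V)·d_B)·d_B = V + 80.9554·d_B = (-13.9896,-50.2631)
sweep = 180° − θ = 157.3521°

center=(-29.9882,-52.8829) T_A=(-45.7619,-49.1400) T_B=(-13.9896,-50.2631) sweep=157.3521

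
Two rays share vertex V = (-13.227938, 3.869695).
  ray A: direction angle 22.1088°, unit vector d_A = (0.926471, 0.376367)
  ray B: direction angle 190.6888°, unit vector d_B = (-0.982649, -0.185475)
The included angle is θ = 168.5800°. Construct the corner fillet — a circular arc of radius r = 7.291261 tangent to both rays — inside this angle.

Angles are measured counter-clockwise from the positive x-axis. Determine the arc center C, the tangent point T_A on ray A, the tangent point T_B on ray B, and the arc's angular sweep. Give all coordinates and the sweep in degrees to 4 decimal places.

bisector direction at 106.3988° = (-0.282321,0.959320)
center distance |VC| = r/sin(θ/2) = 7.291261/sin(84.2900°) = 7.327619
C = V + |VC|·bis = (-15.2967,10.8992)
T_A = V + ((C−V)·d_A)·d_A = V + 0.7290·d_A = (-12.5525,4.1441)
T_B = V + ((C−V)·d_B)·d_B = V + 0.7290·d_B = (-13.9443,3.7345)
sweep = 180° − θ = 11.4200°

center=(-15.2967,10.8992) T_A=(-12.5525,4.1441) T_B=(-13.9443,3.7345) sweep=11.4200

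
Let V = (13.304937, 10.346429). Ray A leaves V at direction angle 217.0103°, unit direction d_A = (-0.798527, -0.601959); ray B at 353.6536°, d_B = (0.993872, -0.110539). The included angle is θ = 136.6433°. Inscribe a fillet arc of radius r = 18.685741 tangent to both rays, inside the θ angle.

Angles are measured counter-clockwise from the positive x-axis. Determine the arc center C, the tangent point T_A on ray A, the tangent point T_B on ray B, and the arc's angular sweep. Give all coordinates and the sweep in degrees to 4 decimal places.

bisector direction at 285.3320° = (0.264411,-0.964410)
center distance |VC| = r/sin(θ/2) = 18.685741/sin(68.3217°) = 20.107930
C = V + |VC|·bis = (18.6217,-9.0459)
T_A = V + ((C−V)·d_A)·d_A = V + 7.4278·d_A = (7.3737,5.8752)
T_B = V + ((C−V)·d_B)·d_B = V + 7.4278·d_B = (20.6872,9.5254)
sweep = 180° − θ = 43.3567°

center=(18.6217,-9.0459) T_A=(7.3737,5.8752) T_B=(20.6872,9.5254) sweep=43.3567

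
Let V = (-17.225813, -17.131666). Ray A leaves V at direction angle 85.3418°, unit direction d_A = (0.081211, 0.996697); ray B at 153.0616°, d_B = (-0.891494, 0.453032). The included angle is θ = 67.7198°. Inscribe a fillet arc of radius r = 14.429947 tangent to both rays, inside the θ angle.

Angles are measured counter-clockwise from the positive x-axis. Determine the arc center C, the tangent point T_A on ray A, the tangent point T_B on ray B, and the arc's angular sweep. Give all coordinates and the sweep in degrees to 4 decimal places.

center=(-29.8615,5.4757) T_A=(-15.4792,4.3038) T_B=(-36.3988,-7.3885) sweep=112.2802

bisector direction at 119.2017° = (-0.487886,0.872908)
center distance |VC| = r/sin(θ/2) = 14.429947/sin(33.8599°) = 25.898919
C = V + |VC|·bis = (-29.8615,5.4757)
T_A = V + ((C−V)·d_A)·d_A = V + 21.5065·d_A = (-15.4792,4.3038)
T_B = V + ((C−V)·d_B)·d_B = V + 21.5065·d_B = (-36.3988,-7.3885)
sweep = 180° − θ = 112.2802°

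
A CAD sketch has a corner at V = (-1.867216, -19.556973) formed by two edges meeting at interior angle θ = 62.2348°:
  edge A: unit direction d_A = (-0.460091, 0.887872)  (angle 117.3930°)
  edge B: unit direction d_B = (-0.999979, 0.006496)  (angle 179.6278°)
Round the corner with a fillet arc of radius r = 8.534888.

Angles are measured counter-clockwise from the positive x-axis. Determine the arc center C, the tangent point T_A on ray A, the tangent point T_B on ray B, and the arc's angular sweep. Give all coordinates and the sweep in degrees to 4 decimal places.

center=(-15.9502,-10.9304) T_A=(-8.3723,-7.0036) T_B=(-16.0057,-19.4651) sweep=117.7652

bisector direction at 148.5104° = (-0.852735,0.522344)
center distance |VC| = r/sin(θ/2) = 8.534888/sin(31.1174°) = 16.515089
C = V + |VC|·bis = (-15.9502,-10.9304)
T_A = V + ((C−V)·d_A)·d_A = V + 14.1387·d_A = (-8.3723,-7.0036)
T_B = V + ((C−V)·d_B)·d_B = V + 14.1387·d_B = (-16.0057,-19.4651)
sweep = 180° − θ = 117.7652°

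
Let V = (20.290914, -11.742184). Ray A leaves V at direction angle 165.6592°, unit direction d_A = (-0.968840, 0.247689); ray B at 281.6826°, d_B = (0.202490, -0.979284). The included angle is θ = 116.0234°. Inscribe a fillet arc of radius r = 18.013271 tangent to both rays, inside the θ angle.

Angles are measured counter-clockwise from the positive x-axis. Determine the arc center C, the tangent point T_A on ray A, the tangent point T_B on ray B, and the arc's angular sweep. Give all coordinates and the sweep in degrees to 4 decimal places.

bisector direction at 223.6709° = (-0.723318,-0.690515)
center distance |VC| = r/sin(θ/2) = 18.013271/sin(58.0117°) = 21.238151
C = V + |VC|·bis = (4.9290,-26.4074)
T_A = V + ((C−V)·d_A)·d_A = V + 11.2508·d_A = (9.3907,-8.9555)
T_B = V + ((C−V)·d_B)·d_B = V + 11.2508·d_B = (22.5691,-22.7599)
sweep = 180° − θ = 63.9766°

center=(4.9290,-26.4074) T_A=(9.3907,-8.9555) T_B=(22.5691,-22.7599) sweep=63.9766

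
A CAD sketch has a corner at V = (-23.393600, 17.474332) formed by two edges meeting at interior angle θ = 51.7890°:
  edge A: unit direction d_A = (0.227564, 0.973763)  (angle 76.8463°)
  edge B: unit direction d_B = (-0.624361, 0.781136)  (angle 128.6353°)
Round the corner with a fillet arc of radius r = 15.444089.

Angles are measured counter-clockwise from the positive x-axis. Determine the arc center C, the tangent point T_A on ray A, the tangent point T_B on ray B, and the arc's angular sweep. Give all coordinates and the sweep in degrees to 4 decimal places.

center=(-31.1928,51.9678) T_A=(-16.1540,48.4533) T_B=(-43.2568,42.3251) sweep=128.2110

bisector direction at 102.7408° = (-0.220541,0.975378)
center distance |VC| = r/sin(θ/2) = 15.444089/sin(25.8945°) = 35.364193
C = V + |VC|·bis = (-31.1928,51.9678)
T_A = V + ((C−V)·d_A)·d_A = V + 31.8136·d_A = (-16.1540,48.4533)
T_B = V + ((C−V)·d_B)·d_B = V + 31.8136·d_B = (-43.2568,42.3251)
sweep = 180° − θ = 128.2110°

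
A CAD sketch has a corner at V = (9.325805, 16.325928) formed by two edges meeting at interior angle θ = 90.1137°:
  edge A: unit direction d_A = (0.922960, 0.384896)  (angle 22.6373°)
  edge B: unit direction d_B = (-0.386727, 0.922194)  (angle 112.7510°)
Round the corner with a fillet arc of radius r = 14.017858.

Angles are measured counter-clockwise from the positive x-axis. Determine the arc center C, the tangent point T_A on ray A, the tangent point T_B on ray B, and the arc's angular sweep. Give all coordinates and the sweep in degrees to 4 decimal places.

center=(16.8427,34.6486) T_A=(22.2381,21.7107) T_B=(3.9155,29.2275) sweep=89.8863

bisector direction at 67.6941° = (0.379551,0.925171)
center distance |VC| = r/sin(θ/2) = 14.017858/sin(45.0568°) = 19.804604
C = V + |VC|·bis = (16.8427,34.6486)
T_A = V + ((C−V)·d_A)·d_A = V + 13.9901·d_A = (22.2381,21.7107)
T_B = V + ((C−V)·d_B)·d_B = V + 13.9901·d_B = (3.9155,29.2275)
sweep = 180° − θ = 89.8863°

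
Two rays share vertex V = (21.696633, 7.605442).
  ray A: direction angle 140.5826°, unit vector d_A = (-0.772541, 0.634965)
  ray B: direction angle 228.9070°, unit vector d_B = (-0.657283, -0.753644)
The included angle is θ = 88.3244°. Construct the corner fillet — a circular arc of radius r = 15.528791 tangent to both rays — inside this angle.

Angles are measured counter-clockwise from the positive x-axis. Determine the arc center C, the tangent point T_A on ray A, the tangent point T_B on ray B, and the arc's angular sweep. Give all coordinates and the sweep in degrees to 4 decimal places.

center=(-0.5163,5.7617) T_A=(9.3439,17.7583) T_B=(11.1869,-4.4451) sweep=91.6756

bisector direction at 184.7448° = (-0.996573,-0.082718)
center distance |VC| = r/sin(θ/2) = 15.528791/sin(44.1622°) = 22.289321
C = V + |VC|·bis = (-0.5163,5.7617)
T_A = V + ((C−V)·d_A)·d_A = V + 15.9897·d_A = (9.3439,17.7583)
T_B = V + ((C−V)·d_B)·d_B = V + 15.9897·d_B = (11.1869,-4.4451)
sweep = 180° − θ = 91.6756°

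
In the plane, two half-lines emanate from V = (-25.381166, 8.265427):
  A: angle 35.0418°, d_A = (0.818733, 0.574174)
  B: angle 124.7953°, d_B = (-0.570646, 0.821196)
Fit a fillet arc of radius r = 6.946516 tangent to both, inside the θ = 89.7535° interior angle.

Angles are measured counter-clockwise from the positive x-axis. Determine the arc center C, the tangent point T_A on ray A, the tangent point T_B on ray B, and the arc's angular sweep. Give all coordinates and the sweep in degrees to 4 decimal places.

bisector direction at 79.9186° = (0.175048,0.984560)
center distance |VC| = r/sin(θ/2) = 6.946516/sin(44.8768°) = 9.845058
C = V + |VC|·bis = (-23.6578,17.9585)
T_A = V + ((C−V)·d_A)·d_A = V + 6.9765·d_A = (-19.6693,12.2711)
T_B = V + ((C−V)·d_B)·d_B = V + 6.9765·d_B = (-29.3623,13.9945)
sweep = 180° − θ = 90.2465°

center=(-23.6578,17.9585) T_A=(-19.6693,12.2711) T_B=(-29.3623,13.9945) sweep=90.2465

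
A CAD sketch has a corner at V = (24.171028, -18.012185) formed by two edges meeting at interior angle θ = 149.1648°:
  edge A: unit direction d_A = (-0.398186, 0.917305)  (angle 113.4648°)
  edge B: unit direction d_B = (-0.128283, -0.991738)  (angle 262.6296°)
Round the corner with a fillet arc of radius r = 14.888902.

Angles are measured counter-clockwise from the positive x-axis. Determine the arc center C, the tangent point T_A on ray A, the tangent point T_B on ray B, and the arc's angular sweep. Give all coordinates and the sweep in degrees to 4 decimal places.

center=(8.8784,-20.1743) T_A=(22.5361,-14.2457) T_B=(23.6443,-22.0843) sweep=30.8352

bisector direction at 188.0472° = (-0.990153,-0.139989)
center distance |VC| = r/sin(θ/2) = 14.888902/sin(74.5824°) = 15.444698
C = V + |VC|·bis = (8.8784,-20.1743)
T_A = V + ((C−V)·d_A)·d_A = V + 4.1060·d_A = (22.5361,-14.2457)
T_B = V + ((C−V)·d_B)·d_B = V + 4.1060·d_B = (23.6443,-22.0843)
sweep = 180° − θ = 30.8352°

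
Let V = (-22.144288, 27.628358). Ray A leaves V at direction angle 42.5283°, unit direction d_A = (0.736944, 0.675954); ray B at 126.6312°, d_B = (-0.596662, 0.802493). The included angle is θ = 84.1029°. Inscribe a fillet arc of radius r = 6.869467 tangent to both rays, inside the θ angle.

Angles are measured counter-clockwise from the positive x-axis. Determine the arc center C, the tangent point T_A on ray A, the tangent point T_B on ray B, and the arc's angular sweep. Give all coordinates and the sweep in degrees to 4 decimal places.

bisector direction at 84.5798° = (0.094460,0.995529)
center distance |VC| = r/sin(θ/2) = 6.869467/sin(42.0515°) = 10.256033
C = V + |VC|·bis = (-21.1755,37.8385)
T_A = V + ((C−V)·d_A)·d_A = V + 7.6156·d_A = (-16.5321,32.7761)
T_B = V + ((C−V)·d_B)·d_B = V + 7.6156·d_B = (-26.6882,33.7398)
sweep = 180° − θ = 95.8971°

center=(-21.1755,37.8385) T_A=(-16.5321,32.7761) T_B=(-26.6882,33.7398) sweep=95.8971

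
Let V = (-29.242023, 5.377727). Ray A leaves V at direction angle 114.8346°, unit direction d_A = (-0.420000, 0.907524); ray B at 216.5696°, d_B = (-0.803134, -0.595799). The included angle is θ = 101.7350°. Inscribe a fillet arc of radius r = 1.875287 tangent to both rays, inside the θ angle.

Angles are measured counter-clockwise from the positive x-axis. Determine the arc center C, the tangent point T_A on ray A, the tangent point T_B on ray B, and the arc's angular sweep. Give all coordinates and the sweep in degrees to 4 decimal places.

bisector direction at 165.7021° = (-0.969025,0.246963)
center distance |VC| = r/sin(θ/2) = 1.875287/sin(50.8675°) = 2.417577
C = V + |VC|·bis = (-31.5847,5.9748)
T_A = V + ((C−V)·d_A)·d_A = V + 1.5258·d_A = (-29.8828,6.7624)
T_B = V + ((C−V)·d_B)·d_B = V + 1.5258·d_B = (-30.4674,4.4687)
sweep = 180° − θ = 78.2650°

center=(-31.5847,5.9748) T_A=(-29.8828,6.7624) T_B=(-30.4674,4.4687) sweep=78.2650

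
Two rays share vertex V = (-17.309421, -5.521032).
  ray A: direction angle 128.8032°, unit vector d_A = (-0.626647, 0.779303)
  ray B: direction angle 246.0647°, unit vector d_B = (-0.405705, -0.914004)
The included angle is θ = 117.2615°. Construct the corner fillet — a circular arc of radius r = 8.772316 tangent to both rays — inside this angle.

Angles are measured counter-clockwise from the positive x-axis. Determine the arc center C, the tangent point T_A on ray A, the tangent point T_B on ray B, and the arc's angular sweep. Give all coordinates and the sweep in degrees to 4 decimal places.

center=(-27.4971,-6.8503) T_A=(-20.6608,-1.3532) T_B=(-19.4792,-10.4093) sweep=62.7385

bisector direction at 187.4340° = (-0.991595,-0.129383)
center distance |VC| = r/sin(θ/2) = 8.772316/sin(58.6307°) = 10.274074
C = V + |VC|·bis = (-27.4971,-6.8503)
T_A = V + ((C−V)·d_A)·d_A = V + 5.3482·d_A = (-20.6608,-1.3532)
T_B = V + ((C−V)·d_B)·d_B = V + 5.3482·d_B = (-19.4792,-10.4093)
sweep = 180° − θ = 62.7385°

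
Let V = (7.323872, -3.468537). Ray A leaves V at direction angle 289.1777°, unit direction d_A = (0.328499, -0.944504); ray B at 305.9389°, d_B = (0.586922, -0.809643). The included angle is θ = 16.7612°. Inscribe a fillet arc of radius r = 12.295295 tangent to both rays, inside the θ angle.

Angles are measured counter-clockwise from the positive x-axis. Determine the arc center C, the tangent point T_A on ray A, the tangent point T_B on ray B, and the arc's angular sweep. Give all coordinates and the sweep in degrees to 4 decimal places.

bisector direction at 297.5583° = (0.462651,-0.886541)
center distance |VC| = r/sin(θ/2) = 12.295295/sin(8.3806°) = 84.359923
C = V + |VC|·bis = (46.3531,-78.2570)
T_A = V + ((C−V)·d_A)·d_A = V + 83.4591·d_A = (34.7401,-82.2960)
T_B = V + ((C−V)·d_B)·d_B = V + 83.4591·d_B = (56.3079,-71.0406)
sweep = 180° − θ = 163.2388°

center=(46.3531,-78.2570) T_A=(34.7401,-82.2960) T_B=(56.3079,-71.0406) sweep=163.2388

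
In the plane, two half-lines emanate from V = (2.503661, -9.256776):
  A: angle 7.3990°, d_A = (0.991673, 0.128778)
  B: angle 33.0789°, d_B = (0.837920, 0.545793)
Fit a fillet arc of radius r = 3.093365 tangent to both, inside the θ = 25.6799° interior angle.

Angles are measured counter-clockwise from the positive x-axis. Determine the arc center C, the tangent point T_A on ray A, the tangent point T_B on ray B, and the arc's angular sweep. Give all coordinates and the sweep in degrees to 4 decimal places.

center=(15.5640,-4.4414) T_A=(15.9623,-7.5090) T_B=(13.8756,-1.8494) sweep=154.3201

bisector direction at 20.2390° = (0.938258,0.345936)
center distance |VC| = r/sin(θ/2) = 3.093365/sin(12.8399°) = 13.919757
C = V + |VC|·bis = (15.5640,-4.4414)
T_A = V + ((C−V)·d_A)·d_A = V + 13.5717·d_A = (15.9623,-7.5090)
T_B = V + ((C−V)·d_B)·d_B = V + 13.5717·d_B = (13.8756,-1.8494)
sweep = 180° − θ = 154.3201°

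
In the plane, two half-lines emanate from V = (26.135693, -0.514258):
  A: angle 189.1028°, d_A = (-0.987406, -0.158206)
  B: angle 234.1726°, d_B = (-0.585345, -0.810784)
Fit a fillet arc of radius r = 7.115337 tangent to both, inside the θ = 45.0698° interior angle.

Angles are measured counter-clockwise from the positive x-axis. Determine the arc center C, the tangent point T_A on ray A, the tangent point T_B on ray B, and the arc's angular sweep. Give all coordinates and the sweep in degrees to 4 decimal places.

center=(10.3290,-10.2530) T_A=(9.2033,-3.2272) T_B=(16.0980,-14.4179) sweep=134.9302

bisector direction at 211.6377° = (-0.851382,-0.524546)
center distance |VC| = r/sin(θ/2) = 7.115337/sin(22.5349°) = 18.565973
C = V + |VC|·bis = (10.3290,-10.2530)
T_A = V + ((C−V)·d_A)·d_A = V + 17.1484·d_A = (9.2033,-3.2272)
T_B = V + ((C−V)·d_B)·d_B = V + 17.1484·d_B = (16.0980,-14.4179)
sweep = 180° − θ = 134.9302°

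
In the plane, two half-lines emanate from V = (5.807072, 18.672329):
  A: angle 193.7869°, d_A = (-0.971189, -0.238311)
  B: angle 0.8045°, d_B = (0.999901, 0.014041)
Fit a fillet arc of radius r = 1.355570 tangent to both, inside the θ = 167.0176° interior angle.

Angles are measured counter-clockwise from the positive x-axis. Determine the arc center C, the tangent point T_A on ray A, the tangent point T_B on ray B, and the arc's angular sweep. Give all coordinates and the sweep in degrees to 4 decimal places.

bisector direction at 277.2957° = (0.126990,-0.991904)
center distance |VC| = r/sin(θ/2) = 1.355570/sin(83.5088°) = 1.364316
C = V + |VC|·bis = (5.9803,17.3191)
T_A = V + ((C−V)·d_A)·d_A = V + 0.1542·d_A = (5.6573,18.6356)
T_B = V + ((C−V)·d_B)·d_B = V + 0.1542·d_B = (5.9613,18.6745)
sweep = 180° − θ = 12.9824°

center=(5.9803,17.3191) T_A=(5.6573,18.6356) T_B=(5.9613,18.6745) sweep=12.9824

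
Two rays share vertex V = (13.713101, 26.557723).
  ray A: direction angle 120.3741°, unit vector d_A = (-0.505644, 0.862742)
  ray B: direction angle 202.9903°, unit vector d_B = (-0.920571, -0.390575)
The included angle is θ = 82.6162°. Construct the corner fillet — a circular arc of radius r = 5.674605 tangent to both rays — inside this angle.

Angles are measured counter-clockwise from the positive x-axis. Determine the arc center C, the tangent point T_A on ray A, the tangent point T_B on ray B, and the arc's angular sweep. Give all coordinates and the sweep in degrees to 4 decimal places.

bisector direction at 161.6822° = (-0.949328,0.314287)
center distance |VC| = r/sin(θ/2) = 5.674605/sin(41.3081°) = 8.596481
C = V + |VC|·bis = (5.5522,29.2595)
T_A = V + ((C−V)·d_A)·d_A = V + 6.4574·d_A = (10.4479,32.1288)
T_B = V + ((C−V)·d_B)·d_B = V + 6.4574·d_B = (7.7686,24.0356)
sweep = 180° − θ = 97.3838°

center=(5.5522,29.2595) T_A=(10.4479,32.1288) T_B=(7.7686,24.0356) sweep=97.3838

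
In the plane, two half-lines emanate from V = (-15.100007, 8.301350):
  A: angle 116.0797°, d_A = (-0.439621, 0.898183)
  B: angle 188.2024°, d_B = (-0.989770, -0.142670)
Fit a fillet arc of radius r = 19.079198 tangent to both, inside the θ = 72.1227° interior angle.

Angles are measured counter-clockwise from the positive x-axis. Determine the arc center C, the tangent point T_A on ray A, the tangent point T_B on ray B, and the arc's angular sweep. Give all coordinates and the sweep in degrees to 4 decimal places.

bisector direction at 152.1411° = (-0.884101,0.467297)
center distance |VC| = r/sin(θ/2) = 19.079198/sin(36.0613°) = 32.411721
C = V + |VC|·bis = (-43.7552,23.4472)
T_A = V + ((C−V)·d_A)·d_A = V + 26.2012·d_A = (-26.6186,31.8348)
T_B = V + ((C−V)·d_B)·d_B = V + 26.2012·d_B = (-41.0332,4.5632)
sweep = 180° − θ = 107.8773°

center=(-43.7552,23.4472) T_A=(-26.6186,31.8348) T_B=(-41.0332,4.5632) sweep=107.8773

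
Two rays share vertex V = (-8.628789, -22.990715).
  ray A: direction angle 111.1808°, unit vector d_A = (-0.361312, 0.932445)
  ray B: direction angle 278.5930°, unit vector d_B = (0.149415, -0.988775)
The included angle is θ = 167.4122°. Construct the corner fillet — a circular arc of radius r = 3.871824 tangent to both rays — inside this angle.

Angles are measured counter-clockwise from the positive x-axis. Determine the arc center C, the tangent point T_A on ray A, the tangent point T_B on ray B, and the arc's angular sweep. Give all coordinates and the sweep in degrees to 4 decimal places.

center=(-12.3933,-23.9915) T_A=(-8.7831,-22.5925) T_B=(-8.5650,-23.4130) sweep=12.5878

bisector direction at 194.8869° = (-0.966435,-0.256912)
center distance |VC| = r/sin(θ/2) = 3.871824/sin(83.7061°) = 3.895302
C = V + |VC|·bis = (-12.3933,-23.9915)
T_A = V + ((C−V)·d_A)·d_A = V + 0.4270·d_A = (-8.7831,-22.5925)
T_B = V + ((C−V)·d_B)·d_B = V + 0.4270·d_B = (-8.5650,-23.4130)
sweep = 180° − θ = 12.5878°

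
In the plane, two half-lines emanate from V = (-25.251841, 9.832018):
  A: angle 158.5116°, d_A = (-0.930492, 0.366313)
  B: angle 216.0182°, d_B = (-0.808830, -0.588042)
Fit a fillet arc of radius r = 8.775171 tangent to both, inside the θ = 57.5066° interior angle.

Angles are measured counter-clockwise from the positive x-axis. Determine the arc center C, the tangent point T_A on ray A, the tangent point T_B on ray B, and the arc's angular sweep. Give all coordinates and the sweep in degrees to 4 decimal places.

bisector direction at 187.2649° = (-0.991972,-0.126457)
center distance |VC| = r/sin(θ/2) = 8.775171/sin(28.7533°) = 18.242110
C = V + |VC|·bis = (-43.3475,7.5252)
T_A = V + ((C−V)·d_A)·d_A = V + 15.9928·d_A = (-40.1330,15.6904)
T_B = V + ((C−V)·d_B)·d_B = V + 15.9928·d_B = (-38.1873,0.4276)
sweep = 180° − θ = 122.4934°

center=(-43.3475,7.5252) T_A=(-40.1330,15.6904) T_B=(-38.1873,0.4276) sweep=122.4934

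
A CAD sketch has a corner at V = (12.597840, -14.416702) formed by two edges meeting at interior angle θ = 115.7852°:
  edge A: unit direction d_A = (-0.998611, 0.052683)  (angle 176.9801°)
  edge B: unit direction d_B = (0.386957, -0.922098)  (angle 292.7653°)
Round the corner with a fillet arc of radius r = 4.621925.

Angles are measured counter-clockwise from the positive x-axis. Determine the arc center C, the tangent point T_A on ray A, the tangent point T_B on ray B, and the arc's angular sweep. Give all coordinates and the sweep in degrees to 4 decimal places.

center=(9.4582,-18.8794) T_A=(9.7017,-14.2639) T_B=(13.7201,-17.0909) sweep=64.2148

bisector direction at 234.8727° = (-0.575395,-0.817876)
center distance |VC| = r/sin(θ/2) = 4.621925/sin(57.8926°) = 5.456475
C = V + |VC|·bis = (9.4582,-18.8794)
T_A = V + ((C−V)·d_A)·d_A = V + 2.9002·d_A = (9.7017,-14.2639)
T_B = V + ((C−V)·d_B)·d_B = V + 2.9002·d_B = (13.7201,-17.0909)
sweep = 180° − θ = 64.2148°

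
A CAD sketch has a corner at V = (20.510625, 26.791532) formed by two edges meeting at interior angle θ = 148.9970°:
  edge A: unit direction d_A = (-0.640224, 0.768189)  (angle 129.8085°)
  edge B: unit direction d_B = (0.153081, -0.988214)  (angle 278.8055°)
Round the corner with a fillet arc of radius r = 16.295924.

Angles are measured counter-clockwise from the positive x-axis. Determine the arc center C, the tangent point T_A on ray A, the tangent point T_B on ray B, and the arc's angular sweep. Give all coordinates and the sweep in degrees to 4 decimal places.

center=(5.0987,19.8305) T_A=(17.6170,30.2635) T_B=(21.2025,22.3251) sweep=31.0030

bisector direction at 204.3070° = (-0.911353,-0.411626)
center distance |VC| = r/sin(θ/2) = 16.295924/sin(74.4985°) = 16.911091
C = V + |VC|·bis = (5.0987,19.8305)
T_A = V + ((C−V)·d_A)·d_A = V + 4.5197·d_A = (17.6170,30.2635)
T_B = V + ((C−V)·d_B)·d_B = V + 4.5197·d_B = (21.2025,22.3251)
sweep = 180° − θ = 31.0030°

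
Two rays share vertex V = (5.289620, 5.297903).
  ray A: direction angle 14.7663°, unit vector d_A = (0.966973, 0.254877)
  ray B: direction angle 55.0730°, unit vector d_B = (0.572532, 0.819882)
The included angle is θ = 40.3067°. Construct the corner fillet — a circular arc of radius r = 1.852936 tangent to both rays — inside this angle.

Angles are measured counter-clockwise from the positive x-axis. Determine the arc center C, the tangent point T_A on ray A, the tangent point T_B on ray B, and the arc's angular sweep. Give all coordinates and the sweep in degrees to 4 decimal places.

center=(9.6994,8.3765) T_A=(10.1717,6.5847) T_B=(8.1802,9.4373) sweep=139.6933

bisector direction at 34.9196° = (0.819956,0.572427)
center distance |VC| = r/sin(θ/2) = 1.852936/sin(20.1533°) = 5.378094
C = V + |VC|·bis = (9.6994,8.3765)
T_A = V + ((C−V)·d_A)·d_A = V + 5.0488·d_A = (10.1717,6.5847)
T_B = V + ((C−V)·d_B)·d_B = V + 5.0488·d_B = (8.1802,9.4373)
sweep = 180° − θ = 139.6933°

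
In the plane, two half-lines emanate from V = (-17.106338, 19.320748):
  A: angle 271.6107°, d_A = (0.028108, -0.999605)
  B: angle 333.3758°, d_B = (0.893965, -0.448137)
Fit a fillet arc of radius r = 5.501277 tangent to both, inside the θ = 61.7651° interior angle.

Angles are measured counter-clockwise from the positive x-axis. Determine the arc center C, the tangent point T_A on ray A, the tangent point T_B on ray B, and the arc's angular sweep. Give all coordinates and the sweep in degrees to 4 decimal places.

center=(-11.3487,10.2807) T_A=(-16.8478,10.1261) T_B=(-8.8834,15.1986) sweep=118.2349

bisector direction at 302.4933° = (0.537200,-0.843455)
center distance |VC| = r/sin(θ/2) = 5.501277/sin(30.8825°) = 10.717889
C = V + |VC|·bis = (-11.3487,10.2807)
T_A = V + ((C−V)·d_A)·d_A = V + 9.1983·d_A = (-16.8478,10.1261)
T_B = V + ((C−V)·d_B)·d_B = V + 9.1983·d_B = (-8.8834,15.1986)
sweep = 180° − θ = 118.2349°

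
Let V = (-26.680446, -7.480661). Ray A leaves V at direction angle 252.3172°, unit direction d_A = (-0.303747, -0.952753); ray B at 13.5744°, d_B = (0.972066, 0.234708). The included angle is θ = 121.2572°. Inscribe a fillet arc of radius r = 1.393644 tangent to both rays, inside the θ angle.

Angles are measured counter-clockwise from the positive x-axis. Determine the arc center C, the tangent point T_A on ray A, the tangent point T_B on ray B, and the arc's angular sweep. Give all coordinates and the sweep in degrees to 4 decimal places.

bisector direction at 312.9458° = (0.681306,-0.731999)
center distance |VC| = r/sin(θ/2) = 1.393644/sin(60.6286°) = 1.599208
C = V + |VC|·bis = (-25.5909,-8.6513)
T_A = V + ((C−V)·d_A)·d_A = V + 0.7844·d_A = (-26.9187,-8.2280)
T_B = V + ((C−V)·d_B)·d_B = V + 0.7844·d_B = (-25.9180,-7.2966)
sweep = 180° − θ = 58.7428°

center=(-25.5909,-8.6513) T_A=(-26.9187,-8.2280) T_B=(-25.9180,-7.2966) sweep=58.7428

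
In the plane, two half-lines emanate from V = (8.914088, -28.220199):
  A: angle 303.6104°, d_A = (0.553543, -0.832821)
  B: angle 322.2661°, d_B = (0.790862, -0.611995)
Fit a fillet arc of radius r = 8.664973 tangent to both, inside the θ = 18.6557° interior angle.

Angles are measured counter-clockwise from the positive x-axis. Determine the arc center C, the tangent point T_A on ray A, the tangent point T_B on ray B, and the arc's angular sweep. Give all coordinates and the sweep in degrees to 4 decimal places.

bisector direction at 312.9383° = (0.681210,-0.732088)
center distance |VC| = r/sin(θ/2) = 8.664973/sin(9.3278°) = 53.459937
C = V + |VC|·bis = (45.3315,-67.3576)
T_A = V + ((C−V)·d_A)·d_A = V + 52.7530·d_A = (38.1151,-72.1540)
T_B = V + ((C−V)·d_B)·d_B = V + 52.7530·d_B = (50.6344,-60.5048)
sweep = 180° − θ = 161.3443°

center=(45.3315,-67.3576) T_A=(38.1151,-72.1540) T_B=(50.6344,-60.5048) sweep=161.3443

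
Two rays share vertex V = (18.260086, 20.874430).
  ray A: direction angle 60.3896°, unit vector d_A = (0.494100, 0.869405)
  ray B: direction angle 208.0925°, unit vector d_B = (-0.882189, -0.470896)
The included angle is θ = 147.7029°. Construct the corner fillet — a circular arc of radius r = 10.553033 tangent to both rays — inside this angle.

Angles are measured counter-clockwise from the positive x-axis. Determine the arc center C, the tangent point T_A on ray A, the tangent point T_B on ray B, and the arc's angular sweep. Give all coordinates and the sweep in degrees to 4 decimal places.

center=(10.5950,28.7453) T_A=(19.7699,23.5310) T_B=(15.5644,19.4355) sweep=32.2971

bisector direction at 134.2411° = (-0.697679,0.716411)
center distance |VC| = r/sin(θ/2) = 10.553033/sin(73.8514°) = 10.986519
C = V + |VC|·bis = (10.5950,28.7453)
T_A = V + ((C−V)·d_A)·d_A = V + 3.0557·d_A = (19.7699,23.5310)
T_B = V + ((C−V)·d_B)·d_B = V + 3.0557·d_B = (15.5644,19.4355)
sweep = 180° − θ = 32.2971°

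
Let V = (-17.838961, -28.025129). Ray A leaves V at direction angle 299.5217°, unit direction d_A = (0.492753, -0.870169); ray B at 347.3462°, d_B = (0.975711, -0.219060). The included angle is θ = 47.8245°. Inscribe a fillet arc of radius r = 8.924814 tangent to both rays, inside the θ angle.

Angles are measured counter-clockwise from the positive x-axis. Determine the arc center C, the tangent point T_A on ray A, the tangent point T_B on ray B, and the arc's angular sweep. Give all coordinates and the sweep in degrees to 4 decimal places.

center=(-0.1545,-41.1425) T_A=(-7.9206,-45.5402) T_B=(1.8005,-32.4344) sweep=132.1755

bisector direction at 323.4339° = (0.803171,-0.595749)
center distance |VC| = r/sin(θ/2) = 8.924814/sin(23.9123°) = 22.018254
C = V + |VC|·bis = (-0.1545,-41.1425)
T_A = V + ((C−V)·d_A)·d_A = V + 20.1284·d_A = (-7.9206,-45.5402)
T_B = V + ((C−V)·d_B)·d_B = V + 20.1284·d_B = (1.8005,-32.4344)
sweep = 180° − θ = 132.1755°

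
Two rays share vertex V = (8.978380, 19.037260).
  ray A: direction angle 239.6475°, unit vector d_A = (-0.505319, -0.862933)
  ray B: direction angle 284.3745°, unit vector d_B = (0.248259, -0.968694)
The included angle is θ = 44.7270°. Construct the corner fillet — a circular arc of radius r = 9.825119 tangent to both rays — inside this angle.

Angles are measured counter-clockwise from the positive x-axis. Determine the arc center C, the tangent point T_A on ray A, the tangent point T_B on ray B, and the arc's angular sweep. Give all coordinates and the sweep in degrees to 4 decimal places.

center=(5.3894,-6.5350) T_A=(-3.0890,-1.5702) T_B=(14.9070,-4.0958) sweep=135.2730

bisector direction at 262.0110° = (-0.138983,-0.990295)
center distance |VC| = r/sin(θ/2) = 9.825119/sin(22.3635°) = 25.822868
C = V + |VC|·bis = (5.3894,-6.5350)
T_A = V + ((C−V)·d_A)·d_A = V + 23.8807·d_A = (-3.0890,-1.5702)
T_B = V + ((C−V)·d_B)·d_B = V + 23.8807·d_B = (14.9070,-4.0958)
sweep = 180° − θ = 135.2730°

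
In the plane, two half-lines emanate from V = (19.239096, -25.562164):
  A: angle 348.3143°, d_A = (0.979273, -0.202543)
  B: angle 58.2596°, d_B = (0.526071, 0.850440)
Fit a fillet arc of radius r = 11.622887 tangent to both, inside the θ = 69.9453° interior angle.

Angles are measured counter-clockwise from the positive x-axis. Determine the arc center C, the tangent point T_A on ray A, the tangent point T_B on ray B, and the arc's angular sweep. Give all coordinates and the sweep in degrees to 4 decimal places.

center=(37.8649,-17.5456) T_A=(35.5108,-28.9276) T_B=(27.9803,-11.4312) sweep=110.0547

bisector direction at 23.2870° = (0.918536,0.395336)
center distance |VC| = r/sin(θ/2) = 11.622887/sin(34.9727°) = 20.277711
C = V + |VC|·bis = (37.8649,-17.5456)
T_A = V + ((C−V)·d_A)·d_A = V + 16.6161·d_A = (35.5108,-28.9276)
T_B = V + ((C−V)·d_B)·d_B = V + 16.6161·d_B = (27.9803,-11.4312)
sweep = 180° − θ = 110.0547°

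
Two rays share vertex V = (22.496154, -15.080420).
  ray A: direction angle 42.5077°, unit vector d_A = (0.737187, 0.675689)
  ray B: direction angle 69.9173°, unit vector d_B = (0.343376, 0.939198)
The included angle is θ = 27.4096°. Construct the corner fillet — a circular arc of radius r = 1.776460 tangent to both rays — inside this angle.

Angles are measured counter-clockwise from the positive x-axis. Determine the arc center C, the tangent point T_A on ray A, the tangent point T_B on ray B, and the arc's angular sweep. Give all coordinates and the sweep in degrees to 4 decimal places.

bisector direction at 56.2125° = (0.556114,0.831106)
center distance |VC| = r/sin(θ/2) = 1.776460/sin(13.7048°) = 7.498157
C = V + |VC|·bis = (26.6660,-8.8487)
T_A = V + ((C−V)·d_A)·d_A = V + 7.2847·d_A = (27.8663,-10.1582)
T_B = V + ((C−V)·d_B)·d_B = V + 7.2847·d_B = (24.9975,-8.2387)
sweep = 180° − θ = 152.5904°

center=(26.6660,-8.8487) T_A=(27.8663,-10.1582) T_B=(24.9975,-8.2387) sweep=152.5904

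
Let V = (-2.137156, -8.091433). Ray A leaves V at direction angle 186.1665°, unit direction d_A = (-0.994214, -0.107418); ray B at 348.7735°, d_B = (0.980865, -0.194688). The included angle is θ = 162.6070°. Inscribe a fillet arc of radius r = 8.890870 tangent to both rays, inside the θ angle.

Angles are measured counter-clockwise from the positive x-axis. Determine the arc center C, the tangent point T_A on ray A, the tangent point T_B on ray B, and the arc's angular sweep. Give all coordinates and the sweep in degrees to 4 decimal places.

center=(-2.5342,-17.0769) T_A=(-3.4892,-8.2375) T_B=(-0.8032,-8.3562) sweep=17.3930

bisector direction at 267.4700° = (-0.044142,-0.999025)
center distance |VC| = r/sin(θ/2) = 8.890870/sin(81.3035°) = 8.994276
C = V + |VC|·bis = (-2.5342,-17.0769)
T_A = V + ((C−V)·d_A)·d_A = V + 1.3599·d_A = (-3.4892,-8.2375)
T_B = V + ((C−V)·d_B)·d_B = V + 1.3599·d_B = (-0.8032,-8.3562)
sweep = 180° − θ = 17.3930°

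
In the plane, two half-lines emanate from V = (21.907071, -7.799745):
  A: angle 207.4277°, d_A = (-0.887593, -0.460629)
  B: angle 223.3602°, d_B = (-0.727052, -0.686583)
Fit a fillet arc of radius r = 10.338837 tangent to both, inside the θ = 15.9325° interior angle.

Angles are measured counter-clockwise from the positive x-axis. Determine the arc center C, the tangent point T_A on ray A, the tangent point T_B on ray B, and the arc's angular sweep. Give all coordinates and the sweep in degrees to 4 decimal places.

bisector direction at 215.3939° = (-0.815189,-0.579195)
center distance |VC| = r/sin(θ/2) = 10.338837/sin(7.9662°) = 74.600295
C = V + |VC|·bis = (-38.9063,-51.0079)
T_A = V + ((C−V)·d_A)·d_A = V + 73.8804·d_A = (-43.6686,-41.8312)
T_B = V + ((C−V)·d_B)·d_B = V + 73.8804·d_B = (-31.8078,-58.5247)
sweep = 180° − θ = 164.0675°

center=(-38.9063,-51.0079) T_A=(-43.6686,-41.8312) T_B=(-31.8078,-58.5247) sweep=164.0675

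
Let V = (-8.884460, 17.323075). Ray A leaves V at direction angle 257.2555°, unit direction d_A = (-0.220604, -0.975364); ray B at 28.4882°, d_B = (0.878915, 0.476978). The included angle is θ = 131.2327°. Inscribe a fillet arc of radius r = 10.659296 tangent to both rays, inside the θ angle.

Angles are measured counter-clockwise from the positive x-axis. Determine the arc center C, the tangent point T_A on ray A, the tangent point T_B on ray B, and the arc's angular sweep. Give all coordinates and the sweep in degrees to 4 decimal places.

bisector direction at 322.8718° = (0.797287,-0.603600)
center distance |VC| = r/sin(θ/2) = 10.659296/sin(65.6163°) = 11.703204
C = V + |VC|·bis = (0.4464,10.2590)
T_A = V + ((C−V)·d_A)·d_A = V + 4.8316·d_A = (-9.9503,12.6105)
T_B = V + ((C−V)·d_B)·d_B = V + 4.8316·d_B = (-4.6379,19.6276)
sweep = 180° − θ = 48.7673°

center=(0.4464,10.2590) T_A=(-9.9503,12.6105) T_B=(-4.6379,19.6276) sweep=48.7673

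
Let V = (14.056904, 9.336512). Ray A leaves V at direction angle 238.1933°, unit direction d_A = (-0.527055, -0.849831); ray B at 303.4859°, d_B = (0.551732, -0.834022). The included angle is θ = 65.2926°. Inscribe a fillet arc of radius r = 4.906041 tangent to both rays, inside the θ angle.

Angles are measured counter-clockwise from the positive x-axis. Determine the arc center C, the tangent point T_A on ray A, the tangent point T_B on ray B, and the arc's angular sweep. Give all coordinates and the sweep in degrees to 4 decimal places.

bisector direction at 270.8396° = (0.014653,-0.999893)
center distance |VC| = r/sin(θ/2) = 4.906041/sin(32.6463°) = 9.094501
C = V + |VC|·bis = (14.1902,0.2430)
T_A = V + ((C−V)·d_A)·d_A = V + 7.6577·d_A = (10.0209,2.8287)
T_B = V + ((C−V)·d_B)·d_B = V + 7.6577·d_B = (18.2819,2.9498)
sweep = 180° − θ = 114.7074°

center=(14.1902,0.2430) T_A=(10.0209,2.8287) T_B=(18.2819,2.9498) sweep=114.7074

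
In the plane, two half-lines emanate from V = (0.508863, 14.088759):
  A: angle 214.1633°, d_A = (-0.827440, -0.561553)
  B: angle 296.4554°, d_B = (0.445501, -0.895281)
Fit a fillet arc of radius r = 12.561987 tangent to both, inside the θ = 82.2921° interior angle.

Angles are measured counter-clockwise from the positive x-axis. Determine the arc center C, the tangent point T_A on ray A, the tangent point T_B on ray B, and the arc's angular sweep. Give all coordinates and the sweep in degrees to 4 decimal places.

center=(-4.3328,-4.3788) T_A=(-11.3870,6.0155) T_B=(6.9137,1.2175) sweep=97.7079

bisector direction at 255.3094° = (-0.253600,-0.967309)
center distance |VC| = r/sin(θ/2) = 12.561987/sin(41.1461°) = 19.091726
C = V + |VC|·bis = (-4.3328,-4.3788)
T_A = V + ((C−V)·d_A)·d_A = V + 14.3767·d_A = (-11.3870,6.0155)
T_B = V + ((C−V)·d_B)·d_B = V + 14.3767·d_B = (6.9137,1.2175)
sweep = 180° − θ = 97.7079°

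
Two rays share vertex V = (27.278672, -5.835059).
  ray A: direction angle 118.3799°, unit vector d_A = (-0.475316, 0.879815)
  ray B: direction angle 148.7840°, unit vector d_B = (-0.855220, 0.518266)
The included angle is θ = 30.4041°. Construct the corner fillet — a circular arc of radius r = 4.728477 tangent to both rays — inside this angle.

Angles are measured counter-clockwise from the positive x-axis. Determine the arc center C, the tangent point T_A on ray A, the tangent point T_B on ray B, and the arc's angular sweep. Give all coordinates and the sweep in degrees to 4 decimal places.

bisector direction at 133.5820° = (-0.689391,0.724389)
center distance |VC| = r/sin(θ/2) = 4.728477/sin(15.2020°) = 18.032226
C = V + |VC|·bis = (14.8474,7.2273)
T_A = V + ((C−V)·d_A)·d_A = V + 17.4012·d_A = (19.0076,9.4748)
T_B = V + ((C−V)·d_B)·d_B = V + 17.4012·d_B = (12.3968,3.1834)
sweep = 180° − θ = 149.5959°

center=(14.8474,7.2273) T_A=(19.0076,9.4748) T_B=(12.3968,3.1834) sweep=149.5959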